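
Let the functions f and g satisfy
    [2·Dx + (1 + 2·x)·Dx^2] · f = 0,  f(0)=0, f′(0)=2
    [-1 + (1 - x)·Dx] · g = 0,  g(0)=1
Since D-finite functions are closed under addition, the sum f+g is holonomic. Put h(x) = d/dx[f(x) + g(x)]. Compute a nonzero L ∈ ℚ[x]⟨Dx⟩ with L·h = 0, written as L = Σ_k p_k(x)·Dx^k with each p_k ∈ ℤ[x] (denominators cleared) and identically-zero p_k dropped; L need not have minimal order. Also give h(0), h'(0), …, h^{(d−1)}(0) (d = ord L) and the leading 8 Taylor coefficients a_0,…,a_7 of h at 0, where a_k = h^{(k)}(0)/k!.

f: a_k = 0, 2, -2, 8/3, -4, 32/5, -32/3, 128/7, …
g: a_k = 1, 1, 1, 1, 1, 1, 1, 1, …
f+g: L₀ = lclm(L_f,L_g), ord ≤ 2+1.
h=h₀': d/dx-closure on L₀ ⇒ L.
L = (-14 - 4·x) + (1 - 20·x - 8·x^2)·Dx + (2 + 3·x - 3·x^2 - 2·x^3)·Dx^2  (order 2).
h: a_k = 3, -2, 11, -12, 37, -58, 135, -248, …
ICs: h(0) = 3, h′(0) = -2.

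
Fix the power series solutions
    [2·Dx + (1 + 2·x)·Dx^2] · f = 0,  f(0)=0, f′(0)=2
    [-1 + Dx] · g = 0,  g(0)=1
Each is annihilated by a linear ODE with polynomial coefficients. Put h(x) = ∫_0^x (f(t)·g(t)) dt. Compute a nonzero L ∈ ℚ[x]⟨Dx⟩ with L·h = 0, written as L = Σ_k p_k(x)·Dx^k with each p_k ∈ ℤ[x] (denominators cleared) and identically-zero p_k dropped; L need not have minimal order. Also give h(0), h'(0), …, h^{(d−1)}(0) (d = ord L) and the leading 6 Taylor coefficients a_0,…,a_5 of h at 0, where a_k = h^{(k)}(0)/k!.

f: a_k = 0, 2, -2, 8/3, -4, 32/5, …
g: a_k = 1, 1, 1/2, 1/6, 1/24, 1/120, …
Product ⇒ symmetric product L₀, ord ≤ 2.
h=∫h₀ ⇒ L = L₀·Dx.
L = (-1 + 2·x)·Dx - 4·x·Dx^2 + (1 + 2·x)·Dx^3  (order 3).
h: a_k = 0, 0, 1, 0, 5/12, -2/5, …
ICs: h(0) = 0, h′(0) = 0, h′′(0) = 2.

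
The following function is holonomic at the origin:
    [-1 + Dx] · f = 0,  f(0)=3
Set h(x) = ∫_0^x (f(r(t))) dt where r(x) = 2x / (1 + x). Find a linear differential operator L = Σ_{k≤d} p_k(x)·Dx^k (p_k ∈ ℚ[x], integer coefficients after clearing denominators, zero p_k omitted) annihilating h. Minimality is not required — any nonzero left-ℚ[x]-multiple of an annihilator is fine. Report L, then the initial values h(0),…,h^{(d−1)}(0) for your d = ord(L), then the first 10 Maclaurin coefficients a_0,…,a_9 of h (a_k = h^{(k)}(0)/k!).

L = -2·Dx + (1 + 2·x + x^2)·Dx^2  (order 2).
h: a_k = 0, 3, 3, 0, -1/2, 2/5, -1/5, 4/105, 5/84, -32/315, …
ICs: h(0) = 0, h′(0) = 3.

f: a_k = 3, 3, 3/2, 1/2, 1/8, 1/40, 1/240, 1/1680, 1/13440, 1/120960, …
L₀ from L_f via x↦r, Dx↦r'^{-1}Dx.
Integrate: L := L₀·Dx.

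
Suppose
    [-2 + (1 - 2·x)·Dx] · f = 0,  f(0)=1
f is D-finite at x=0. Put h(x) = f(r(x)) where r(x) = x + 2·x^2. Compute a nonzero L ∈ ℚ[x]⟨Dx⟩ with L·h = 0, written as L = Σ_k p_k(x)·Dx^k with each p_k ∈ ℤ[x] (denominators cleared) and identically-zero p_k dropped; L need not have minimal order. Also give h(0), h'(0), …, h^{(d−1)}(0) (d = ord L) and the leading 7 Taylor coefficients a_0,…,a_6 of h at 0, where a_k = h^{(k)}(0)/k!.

L = (2 + 8·x) + (-1 + 2·x + 4·x^2)·Dx  (order 1).
h: a_k = 1, 2, 8, 24, 80, 256, 832, …
ICs: h(0) = 1.

f: a_k = 1, 2, 4, 8, 16, 32, 64, …
f∘r: x↦r, Dx↦Dx/r' in L_f ⇒ L₀.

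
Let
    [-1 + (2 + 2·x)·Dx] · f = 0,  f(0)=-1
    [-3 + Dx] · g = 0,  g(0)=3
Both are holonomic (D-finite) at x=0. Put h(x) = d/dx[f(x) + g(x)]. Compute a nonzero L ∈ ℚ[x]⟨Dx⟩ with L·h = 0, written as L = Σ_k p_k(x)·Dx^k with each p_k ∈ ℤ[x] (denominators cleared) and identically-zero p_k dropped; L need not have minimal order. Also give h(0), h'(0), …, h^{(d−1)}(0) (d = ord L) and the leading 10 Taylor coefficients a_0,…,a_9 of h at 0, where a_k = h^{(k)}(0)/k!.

f: a_k = -1, -1/2, 1/8, -1/16, 5/128, -7/256, 21/1024, -33/2048, 429/32768, -715/65536, …
g: a_k = 3, 9, 27/2, 27/2, 81/8, 243/40, 243/80, 729/560, 2187/4480, 729/4480, …
Sum ⇒ L₀ = lclm(L_f,L_g) in ℚ(x)⟨Dx⟩.
h₀' ⇒ L via d/dx closure of L₀.
L = (-27 - 18·x) + (-33 - 72·x - 36·x^2)·Dx + (14 + 26·x + 12·x^2)·Dx^2  (order 2).
h: a_k = 17/2, 109/4, 645/16, 1301/32, 7741/256, 46971/2560, 92157/10240, 574887/143360, 3134007/2293760, 2664913/4587520, …
ICs: h(0) = 17/2, h′(0) = 109/4.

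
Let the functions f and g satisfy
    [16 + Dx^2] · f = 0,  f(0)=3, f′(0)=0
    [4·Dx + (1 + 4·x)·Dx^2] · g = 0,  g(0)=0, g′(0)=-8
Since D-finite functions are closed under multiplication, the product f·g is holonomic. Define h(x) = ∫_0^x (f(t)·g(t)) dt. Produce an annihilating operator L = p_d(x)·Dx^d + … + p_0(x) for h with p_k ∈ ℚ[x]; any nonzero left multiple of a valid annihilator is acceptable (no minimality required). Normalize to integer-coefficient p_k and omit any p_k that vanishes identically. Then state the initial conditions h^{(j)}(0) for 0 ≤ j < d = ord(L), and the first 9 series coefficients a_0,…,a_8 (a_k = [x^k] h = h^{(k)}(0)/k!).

L = (-768 + 6144·x + 77824·x^2 + 262144·x^3 + 262144·x^4)·Dx + (256 + 5120·x + 24576·x^2 + 32768·x^3)·Dx^2 + (1280·x + 10752·x^2 + 32768·x^3 + 32768·x^4)·Dx^3 + (16 + 320·x + 1536·x^2 + 2048·x^3)·Dx^4 + (3 + 56·x + 368·x^2 + 1024·x^3 + 1024·x^4)·Dx^5  (order 5).
h: a_k = 0, 0, -12, 16, 16, 0, -384/5, 1536/7, -23808/35, …
ICs: h(0) = 0, h′(0) = 0, h′′(0) = -24, h′′′(0) = 96, h′′′′(0) = 384.

f: a_k = 3, 0, -24, 0, 32, 0, -256/15, 0, 512/105, …
g: a_k = 0, -8, 16, -128/3, 128, -2048/5, 4096/3, -32768/7, 16384, …
Product ⇒ symmetric product L₀, ord ≤ 4.
∫: right-multiply L₀ by Dx.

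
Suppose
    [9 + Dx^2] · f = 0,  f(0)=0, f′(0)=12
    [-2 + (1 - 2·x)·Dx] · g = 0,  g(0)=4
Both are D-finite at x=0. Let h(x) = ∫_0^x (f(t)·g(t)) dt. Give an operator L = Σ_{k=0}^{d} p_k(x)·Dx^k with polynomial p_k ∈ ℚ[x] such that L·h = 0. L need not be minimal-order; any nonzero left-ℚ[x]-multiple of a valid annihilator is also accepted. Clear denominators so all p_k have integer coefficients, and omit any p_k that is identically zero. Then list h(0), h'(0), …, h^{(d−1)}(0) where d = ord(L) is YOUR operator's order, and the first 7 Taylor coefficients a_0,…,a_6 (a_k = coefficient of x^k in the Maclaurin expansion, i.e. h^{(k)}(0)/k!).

L = (-9 + 18·x)·Dx + 4·Dx^2 + (-1 + 2·x)·Dx^3  (order 3).
h: a_k = 0, 0, 24, 32, 30, 48, 427/5, …
ICs: h(0) = 0, h′(0) = 0, h′′(0) = 48.

f: a_k = 0, 12, 0, -18, 0, 81/10, 0, …
g: a_k = 4, 8, 16, 32, 64, 128, 256, …
Sym-product of L_f,L_g gives L₀ (≤ ord 2).
∫: right-multiply L₀ by Dx.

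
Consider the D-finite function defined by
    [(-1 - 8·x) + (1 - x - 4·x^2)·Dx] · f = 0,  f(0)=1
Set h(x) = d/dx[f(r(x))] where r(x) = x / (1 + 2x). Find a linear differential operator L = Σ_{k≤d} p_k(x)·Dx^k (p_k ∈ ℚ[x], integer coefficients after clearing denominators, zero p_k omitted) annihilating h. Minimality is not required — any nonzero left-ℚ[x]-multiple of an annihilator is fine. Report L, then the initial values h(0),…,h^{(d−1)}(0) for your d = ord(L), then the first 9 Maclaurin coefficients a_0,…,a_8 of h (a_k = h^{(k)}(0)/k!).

f: a_k = 1, 1, 5, 9, 29, 65, 181, 441, 1165, …
Substitute x→r, Dx→(1/r')Dx; clear ⇒ L₀.
Differentiate: ansatz ord ≤ ord L₀ ⇒ L.
L = (6 + 12·x + 72·x^2 + 80·x^3) + (-1 - 15·x - 54·x^2 - 36·x^3 + 40·x^4)·Dx  (order 1).
h: a_k = 1, 6, -21, 108, -475, 2034, -8449, 34392, -137799, …
ICs: h(0) = 1.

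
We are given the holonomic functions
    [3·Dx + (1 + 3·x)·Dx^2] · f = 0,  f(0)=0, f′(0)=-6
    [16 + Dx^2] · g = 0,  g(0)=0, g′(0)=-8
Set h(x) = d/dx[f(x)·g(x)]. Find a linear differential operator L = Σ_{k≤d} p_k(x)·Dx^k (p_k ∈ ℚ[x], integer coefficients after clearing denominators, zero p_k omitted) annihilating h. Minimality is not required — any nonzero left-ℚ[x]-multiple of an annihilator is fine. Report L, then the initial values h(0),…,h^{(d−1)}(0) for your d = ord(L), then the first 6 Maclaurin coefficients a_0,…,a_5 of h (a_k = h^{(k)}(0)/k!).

L = (-252256 - 1400832·x + 774144·x^2 + 36937728·x^3 + 133871616·x^4 + 191102976·x^5 + 95551488·x^6) + (-43296 + 45216·x + 2557440·x^2 + 11404800·x^3 + 19906560·x^4 + 11943936·x^5)·Dx + (-14630 - 16992·x + 831600·x^2 + 6110208·x^3 + 17853696·x^4 + 23887872·x^5 + 11943936·x^6)·Dx^2 + (-2706 + 2826·x + 159840·x^2 + 712800·x^3 + 1244160·x^4 + 746496·x^5)·Dx^3 + (71 + 4410·x + 48951·x^2 + 237600·x^3 + 592920·x^4 + 746496·x^5 + 373248·x^6)·Dx^4  (order 4).
h: a_k = 0, 96, -216, 64, -660, 2976, …
ICs: h(0) = 0, h′(0) = 96, h′′(0) = -432, h′′′(0) = 384.

f: a_k = 0, -6, 9, -18, 81/2, -486/5, …
g: a_k = 0, -8, 0, 64/3, 0, -256/15, …
f·g: L₀ = L_f ⊗_s L_g, ord ≤ 2·2.
h=h₀': d/dx-closure on L₀ ⇒ L.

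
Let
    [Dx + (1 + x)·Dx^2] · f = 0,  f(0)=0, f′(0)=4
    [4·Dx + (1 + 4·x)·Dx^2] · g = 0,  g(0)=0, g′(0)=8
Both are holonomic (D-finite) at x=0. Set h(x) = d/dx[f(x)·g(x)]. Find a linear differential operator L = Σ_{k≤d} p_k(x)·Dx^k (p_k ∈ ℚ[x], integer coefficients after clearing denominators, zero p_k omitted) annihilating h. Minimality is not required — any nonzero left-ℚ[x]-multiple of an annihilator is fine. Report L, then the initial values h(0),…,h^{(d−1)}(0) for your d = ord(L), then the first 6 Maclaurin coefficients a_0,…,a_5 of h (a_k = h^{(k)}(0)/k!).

L = (136 + 320·x + 256·x^2) + (290 + 1464·x + 2400·x^2 + 1280·x^3)·Dx + (92 + 740·x + 1992·x^2 + 2240·x^3 + 896·x^4)·Dx^2 + (5 + 58·x + 245·x^2 + 464·x^3 + 400·x^4 + 128·x^5)·Dx^3  (order 3).
h: a_k = 0, 64, -240, 2560/3, -9400/3, 177632/15, …
ICs: h(0) = 0, h′(0) = 64, h′′(0) = -480.

f: a_k = 0, 4, -2, 4/3, -1, 4/5, …
g: a_k = 0, 8, -16, 128/3, -128, 2048/5, …
Sym-product of L_f,L_g gives L₀ (≤ ord 4).
h=h₀': d/dx-closure on L₀ ⇒ L.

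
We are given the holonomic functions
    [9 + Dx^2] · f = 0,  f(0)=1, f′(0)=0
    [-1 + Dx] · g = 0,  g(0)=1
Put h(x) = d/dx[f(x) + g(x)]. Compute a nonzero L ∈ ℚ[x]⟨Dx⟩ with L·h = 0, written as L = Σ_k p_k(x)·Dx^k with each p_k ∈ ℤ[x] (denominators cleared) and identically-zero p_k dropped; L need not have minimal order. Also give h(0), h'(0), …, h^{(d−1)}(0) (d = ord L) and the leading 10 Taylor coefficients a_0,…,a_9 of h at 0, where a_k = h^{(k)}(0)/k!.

f: a_k = 1, 0, -9/2, 0, 27/8, 0, -81/80, 0, 729/4480, 0, …
g: a_k = 1, 1, 1/2, 1/6, 1/24, 1/120, 1/720, 1/5040, 1/40320, 1/362880, …
h₀=f+g: left-lcm gives L₀, ord ≤ 3.
h₀' ⇒ L via d/dx closure of L₀.
L = 9 - 9·Dx + Dx^2 - Dx^3  (order 3).
h: a_k = 1, -8, 1/2, 41/3, 1/24, -91/15, 1/720, 3281/2520, 1/40320, -7381/45360, …
ICs: h(0) = 1, h′(0) = -8, h′′(0) = 1.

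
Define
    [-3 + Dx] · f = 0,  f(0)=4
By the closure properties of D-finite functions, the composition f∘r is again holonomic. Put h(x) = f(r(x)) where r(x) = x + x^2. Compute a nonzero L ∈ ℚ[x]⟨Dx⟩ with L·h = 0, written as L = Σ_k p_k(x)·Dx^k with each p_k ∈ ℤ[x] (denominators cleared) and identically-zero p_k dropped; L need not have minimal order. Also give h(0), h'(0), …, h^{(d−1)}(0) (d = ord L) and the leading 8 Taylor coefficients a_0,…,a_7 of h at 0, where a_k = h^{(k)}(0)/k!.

L = (-3 - 6·x) + Dx  (order 1).
h: a_k = 4, 12, 30, 54, 171/2, 1161/10, 2871/20, 4509/28, …
ICs: h(0) = 4.

f: a_k = 4, 12, 18, 18, 27/2, 81/10, 81/20, 243/140, …
Substitute x→r, Dx→(1/r')Dx; clear ⇒ L₀.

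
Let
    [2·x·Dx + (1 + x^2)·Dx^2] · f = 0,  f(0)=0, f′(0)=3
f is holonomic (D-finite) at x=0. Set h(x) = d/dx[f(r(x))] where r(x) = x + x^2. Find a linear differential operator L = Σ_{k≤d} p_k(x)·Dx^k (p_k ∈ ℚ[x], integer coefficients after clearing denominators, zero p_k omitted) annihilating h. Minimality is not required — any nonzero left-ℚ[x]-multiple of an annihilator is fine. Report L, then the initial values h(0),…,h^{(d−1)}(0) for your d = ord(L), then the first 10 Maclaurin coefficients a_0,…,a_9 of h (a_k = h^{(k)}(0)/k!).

f: a_k = 0, 3, 0, -1, 0, 3/5, 0, -3/7, 0, 1/3, …
L₀ from L_f via x↦r, Dx↦r'^{-1}Dx.
h=h₀': d/dx-closure on L₀ ⇒ L.
L = (-2 + 2·x + 8·x^2 + 12·x^3 + 6·x^4) + (1 + 2·x + x^2 + 4·x^3 + 5·x^4 + 2·x^5)·Dx  (order 1).
h: a_k = 3, 6, -3, -12, -12, 12, 39, 24, -51, -114, …
ICs: h(0) = 3.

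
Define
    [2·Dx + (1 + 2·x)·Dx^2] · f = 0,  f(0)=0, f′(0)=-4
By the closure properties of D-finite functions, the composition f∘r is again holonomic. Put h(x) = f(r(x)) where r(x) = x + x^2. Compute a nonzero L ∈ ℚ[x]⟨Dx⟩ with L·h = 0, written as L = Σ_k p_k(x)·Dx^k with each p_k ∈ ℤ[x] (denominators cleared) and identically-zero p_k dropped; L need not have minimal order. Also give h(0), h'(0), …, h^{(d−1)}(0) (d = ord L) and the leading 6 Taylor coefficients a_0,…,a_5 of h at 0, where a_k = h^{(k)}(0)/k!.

f: a_k = 0, -4, 4, -16/3, 8, -64/5, …
h₀=f(r): pull back L_f along r ⇒ L₀.
L = (4·x + 4·x^2)·Dx + (1 + 4·x + 6·x^2 + 4·x^3)·Dx^2  (order 2).
h: a_k = 0, -4, 0, 8/3, -4, 16/5, …
ICs: h(0) = 0, h′(0) = -4.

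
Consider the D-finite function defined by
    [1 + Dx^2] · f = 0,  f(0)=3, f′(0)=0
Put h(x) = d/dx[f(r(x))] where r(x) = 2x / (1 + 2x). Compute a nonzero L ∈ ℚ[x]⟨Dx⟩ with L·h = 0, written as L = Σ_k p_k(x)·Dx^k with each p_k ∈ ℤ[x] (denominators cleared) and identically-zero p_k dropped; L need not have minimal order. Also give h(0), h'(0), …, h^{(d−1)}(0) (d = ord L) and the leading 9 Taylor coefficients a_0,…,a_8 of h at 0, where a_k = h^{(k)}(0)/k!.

f: a_k = 3, 0, -3/2, 0, 1/8, 0, -1/240, 0, 1/13440, …
Change of var in L_f (x↦r) gives L₀.
Derive L from L₀ (diff closure).
L = (28 + 96·x + 96·x^2) + (12 + 72·x + 144·x^2 + 96·x^3)·Dx + (1 + 8·x + 24·x^2 + 32·x^3 + 16·x^4)·Dx^2  (order 2).
h: a_k = 0, -12, 72, -280, 880, -12008/5, 29232/5, -267184/21, 843936/35, …
ICs: h(0) = 0, h′(0) = -12.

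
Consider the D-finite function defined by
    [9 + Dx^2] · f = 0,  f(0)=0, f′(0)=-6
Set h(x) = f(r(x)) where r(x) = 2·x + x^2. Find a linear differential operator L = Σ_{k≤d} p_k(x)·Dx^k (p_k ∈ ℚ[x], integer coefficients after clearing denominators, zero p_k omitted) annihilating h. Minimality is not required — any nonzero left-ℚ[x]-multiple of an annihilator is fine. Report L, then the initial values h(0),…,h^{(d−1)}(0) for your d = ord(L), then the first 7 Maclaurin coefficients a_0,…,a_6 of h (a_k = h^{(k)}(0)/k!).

L = (36 + 108·x + 108·x^2 + 36·x^3) - Dx + (1 + x)·Dx^2  (order 2).
h: a_k = 0, -12, -6, 72, 108, -378/5, -315, …
ICs: h(0) = 0, h′(0) = -12.

f: a_k = 0, -6, 0, 9, 0, -81/20, 0, …
Substitute x→r, Dx→(1/r')Dx; clear ⇒ L₀.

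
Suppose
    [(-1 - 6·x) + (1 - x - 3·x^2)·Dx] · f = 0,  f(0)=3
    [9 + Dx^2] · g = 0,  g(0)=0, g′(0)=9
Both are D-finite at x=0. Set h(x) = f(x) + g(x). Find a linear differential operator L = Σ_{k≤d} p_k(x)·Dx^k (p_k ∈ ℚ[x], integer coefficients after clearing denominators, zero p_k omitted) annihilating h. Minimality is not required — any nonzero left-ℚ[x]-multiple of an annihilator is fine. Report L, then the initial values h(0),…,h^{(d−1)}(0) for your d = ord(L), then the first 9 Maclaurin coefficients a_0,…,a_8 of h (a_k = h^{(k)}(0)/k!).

f: a_k = 3, 3, 12, 21, 57, 120, 291, 651, 1524, …
g: a_k = 0, 9, 0, -27/2, 0, 243/40, 0, -729/560, 0, …
Sum ⇒ L₀ = lclm(L_f,L_g) in ℚ(x)⟨Dx⟩.
L = (459 + 2916·x + 1539·x^2 + 3888·x^3 + 3645·x^4 + 4374·x^5) + (-153 + 153·x + 378·x^2 - 405·x^3 + 2187·x^5 + 2187·x^6)·Dx + (51 + 324·x + 171·x^2 + 432·x^3 + 405·x^4 + 486·x^5)·Dx^2 + (-17 + 17·x + 42·x^2 - 45·x^3 + 243·x^5 + 243·x^6)·Dx^3  (order 3).
h: a_k = 3, 12, 12, 15/2, 57, 5043/40, 291, 363831/560, 1524, …
ICs: h(0) = 3, h′(0) = 12, h′′(0) = 24.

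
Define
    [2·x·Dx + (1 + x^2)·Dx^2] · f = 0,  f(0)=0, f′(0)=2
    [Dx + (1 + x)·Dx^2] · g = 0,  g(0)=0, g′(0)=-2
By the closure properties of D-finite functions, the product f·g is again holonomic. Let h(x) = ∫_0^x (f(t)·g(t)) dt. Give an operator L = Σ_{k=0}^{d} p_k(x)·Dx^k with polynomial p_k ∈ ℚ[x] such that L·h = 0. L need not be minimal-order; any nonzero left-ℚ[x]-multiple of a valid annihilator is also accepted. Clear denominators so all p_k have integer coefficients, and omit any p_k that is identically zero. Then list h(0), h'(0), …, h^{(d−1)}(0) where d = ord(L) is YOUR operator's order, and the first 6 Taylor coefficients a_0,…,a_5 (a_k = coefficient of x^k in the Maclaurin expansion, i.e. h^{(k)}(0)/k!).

f: a_k = 0, 2, 0, -2/3, 0, 2/5, …
g: a_k = 0, -2, 1, -2/3, 1/2, -2/5, …
h₀=f·g: eliminate ⇒ L₀, order ≤ 2·2.
Integrate: L := L₀·Dx.
L = (24 + 44·x + 80·x^2 + 156·x^3 + 120·x^4 + 52·x^5 + 4·x^7)·Dx^2 + (18 + 124·x + 308·x^2 + 484·x^3 + 544·x^4 + 372·x^5 + 140·x^6 + 12·x^7 + 14·x^8)·Dx^3 + (12 + 64·x + 192·x^2 + 312·x^3 + 360·x^4 + 312·x^5 + 192·x^6 + 72·x^7 + 12·x^8 + 8·x^9)·Dx^4 + (5 + 18·x + 37·x^2 + 56·x^3 + 66·x^4 + 60·x^5 + 42·x^6 + 24·x^7 + 9·x^8 + 2·x^9 + x^10)·Dx^5  (order 5).
h: a_k = 0, 0, 0, -4/3, 1/2, 0, …
ICs: h(0) = 0, h′(0) = 0, h′′(0) = 0, h′′′(0) = -8, h′′′′(0) = 12.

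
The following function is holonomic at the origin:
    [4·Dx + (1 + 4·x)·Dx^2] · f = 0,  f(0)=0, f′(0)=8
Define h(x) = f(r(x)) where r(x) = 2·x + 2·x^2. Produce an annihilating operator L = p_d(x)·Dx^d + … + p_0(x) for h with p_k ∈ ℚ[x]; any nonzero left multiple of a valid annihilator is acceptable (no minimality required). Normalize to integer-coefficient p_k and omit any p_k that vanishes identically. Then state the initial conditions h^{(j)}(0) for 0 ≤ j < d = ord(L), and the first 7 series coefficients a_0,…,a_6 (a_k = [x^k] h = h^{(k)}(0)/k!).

L = (6 + 16·x + 16·x^2)·Dx + (1 + 10·x + 24·x^2 + 16·x^3)·Dx^2  (order 2).
h: a_k = 0, 16, -48, 640/3, -1088, 29696/5, -33792, …
ICs: h(0) = 0, h′(0) = 16.

f: a_k = 0, 8, -16, 128/3, -128, 2048/5, -4096/3, …
Substitute x→r, Dx→(1/r')Dx; clear ⇒ L₀.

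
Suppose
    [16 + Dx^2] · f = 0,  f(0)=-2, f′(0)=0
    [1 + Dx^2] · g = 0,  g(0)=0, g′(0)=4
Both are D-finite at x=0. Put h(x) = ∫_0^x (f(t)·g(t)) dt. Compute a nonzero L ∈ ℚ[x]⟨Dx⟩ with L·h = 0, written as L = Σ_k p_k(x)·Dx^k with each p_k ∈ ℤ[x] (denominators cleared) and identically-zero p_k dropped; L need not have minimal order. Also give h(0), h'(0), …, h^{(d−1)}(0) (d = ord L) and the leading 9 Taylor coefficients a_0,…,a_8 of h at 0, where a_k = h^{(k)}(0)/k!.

L = 225·Dx + 34·Dx^3 + Dx^5  (order 5).
h: a_k = 0, 0, -4, 0, 49/3, 0, -1441/90, 0, 37969/5040, …
ICs: h(0) = 0, h′(0) = 0, h′′(0) = -8, h′′′(0) = 0, h′′′′(0) = 392.

f: a_k = -2, 0, 16, 0, -64/3, 0, 512/45, 0, -1024/315, …
g: a_k = 0, 4, 0, -2/3, 0, 1/30, 0, -1/1260, 0, …
L₀ := L_f ⊗_s L_g (sym. prod.), ord ≤ 4.
h=∫h₀ ⇒ L = L₀·Dx.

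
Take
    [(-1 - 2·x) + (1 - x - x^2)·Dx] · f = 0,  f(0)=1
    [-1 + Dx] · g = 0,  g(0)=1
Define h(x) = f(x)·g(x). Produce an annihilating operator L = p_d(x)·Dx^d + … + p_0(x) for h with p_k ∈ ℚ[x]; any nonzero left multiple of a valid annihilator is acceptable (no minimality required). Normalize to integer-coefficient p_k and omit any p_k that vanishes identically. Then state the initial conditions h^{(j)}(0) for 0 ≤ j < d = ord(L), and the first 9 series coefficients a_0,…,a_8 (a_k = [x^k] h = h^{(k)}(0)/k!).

L = (2 + x - x^2) + (-1 + x + x^2)·Dx  (order 1).
h: a_k = 1, 2, 7/2, 17/3, 221/24, 893/60, 17347/720, 98221/2520, 2542969/40320, …
ICs: h(0) = 1.

f: a_k = 1, 1, 2, 3, 5, 8, 13, 21, 34, …
g: a_k = 1, 1, 1/2, 1/6, 1/24, 1/120, 1/720, 1/5040, 1/40320, …
L₀ := L_f ⊗_s L_g (sym. prod.), ord ≤ 1.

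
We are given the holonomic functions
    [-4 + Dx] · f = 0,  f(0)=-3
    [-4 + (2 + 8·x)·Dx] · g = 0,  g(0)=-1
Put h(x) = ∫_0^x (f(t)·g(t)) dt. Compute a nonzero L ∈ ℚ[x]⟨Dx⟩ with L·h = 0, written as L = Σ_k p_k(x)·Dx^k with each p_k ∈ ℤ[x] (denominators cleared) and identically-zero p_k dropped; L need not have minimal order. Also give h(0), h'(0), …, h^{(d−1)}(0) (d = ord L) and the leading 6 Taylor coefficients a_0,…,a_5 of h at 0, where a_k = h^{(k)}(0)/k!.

f: a_k = -3, -12, -24, -32, -32, -128/5, …
g: a_k = -1, -2, 2, -4, 10, -28, …
Product ⇒ symmetric product L₀, ord ≤ 1.
h=∫h₀ ⇒ L = L₀·Dx.
L = (-6 - 16·x)·Dx + (1 + 4·x)·Dx^2  (order 2).
h: a_k = 0, 3, 9, 14, 17, 66/5, …
ICs: h(0) = 0, h′(0) = 3.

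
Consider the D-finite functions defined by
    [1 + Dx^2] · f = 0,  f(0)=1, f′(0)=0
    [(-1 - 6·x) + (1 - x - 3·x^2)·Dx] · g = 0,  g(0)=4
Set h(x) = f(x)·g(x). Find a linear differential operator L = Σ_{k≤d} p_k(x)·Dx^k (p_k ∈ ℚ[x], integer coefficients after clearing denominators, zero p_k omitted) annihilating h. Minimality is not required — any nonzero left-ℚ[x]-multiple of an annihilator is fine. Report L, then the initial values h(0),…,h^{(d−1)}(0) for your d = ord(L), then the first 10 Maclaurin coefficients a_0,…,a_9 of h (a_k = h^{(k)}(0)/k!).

L = (5 + x + 3·x^2) + (2 + 12·x)·Dx + (-1 + x + 3·x^2)·Dx^2  (order 2).
h: a_k = 4, 4, 14, 26, 409/6, 877/6, 63119/180, 142049/180, 18558737/10080, 42422969/10080, …
ICs: h(0) = 4, h′(0) = 4.

f: a_k = 1, 0, -1/2, 0, 1/24, 0, -1/720, 0, 1/40320, 0, …
g: a_k = 4, 4, 16, 28, 76, 160, 388, 868, 2032, 4636, …
L₀ := L_f ⊗_s L_g (sym. prod.), ord ≤ 2.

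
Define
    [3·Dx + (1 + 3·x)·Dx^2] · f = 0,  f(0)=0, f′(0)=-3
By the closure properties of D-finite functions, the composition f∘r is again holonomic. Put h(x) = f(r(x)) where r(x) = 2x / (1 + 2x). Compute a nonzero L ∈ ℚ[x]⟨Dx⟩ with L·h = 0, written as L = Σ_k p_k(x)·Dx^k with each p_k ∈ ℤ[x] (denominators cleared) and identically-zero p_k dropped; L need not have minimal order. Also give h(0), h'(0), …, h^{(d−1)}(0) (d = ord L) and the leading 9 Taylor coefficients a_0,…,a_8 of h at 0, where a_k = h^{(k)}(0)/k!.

L = (10 + 32·x)·Dx + (1 + 10·x + 16·x^2)·Dx^2  (order 2).
h: a_k = 0, -6, 30, -168, 1020, -32736/5, 43680, -2097024/7, 2097120, …
ICs: h(0) = 0, h′(0) = -6.

f: a_k = 0, -3, 9/2, -9, 81/4, -243/5, 243/2, -2187/7, 6561/8, …
h₀=f(r): pull back L_f along r ⇒ L₀.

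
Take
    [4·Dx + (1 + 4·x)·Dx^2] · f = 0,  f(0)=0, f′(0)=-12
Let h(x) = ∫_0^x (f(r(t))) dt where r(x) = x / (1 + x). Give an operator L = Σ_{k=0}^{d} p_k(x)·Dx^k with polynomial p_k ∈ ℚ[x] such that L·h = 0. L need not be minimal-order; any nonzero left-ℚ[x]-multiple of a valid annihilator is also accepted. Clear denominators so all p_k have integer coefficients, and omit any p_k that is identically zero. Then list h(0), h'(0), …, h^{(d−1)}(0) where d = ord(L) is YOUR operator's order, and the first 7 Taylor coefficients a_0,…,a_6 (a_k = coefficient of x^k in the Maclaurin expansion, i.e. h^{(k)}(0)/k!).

L = (6 + 10·x)·Dx^2 + (1 + 6·x + 5·x^2)·Dx^3  (order 3).
h: a_k = 0, 0, -6, 12, -31, 468/5, -1562/5, …
ICs: h(0) = 0, h′(0) = 0, h′′(0) = -12.

f: a_k = 0, -12, 24, -64, 192, -3072/5, 2048, …
Change of var in L_f (x↦r) gives L₀.
∫: right-multiply L₀ by Dx.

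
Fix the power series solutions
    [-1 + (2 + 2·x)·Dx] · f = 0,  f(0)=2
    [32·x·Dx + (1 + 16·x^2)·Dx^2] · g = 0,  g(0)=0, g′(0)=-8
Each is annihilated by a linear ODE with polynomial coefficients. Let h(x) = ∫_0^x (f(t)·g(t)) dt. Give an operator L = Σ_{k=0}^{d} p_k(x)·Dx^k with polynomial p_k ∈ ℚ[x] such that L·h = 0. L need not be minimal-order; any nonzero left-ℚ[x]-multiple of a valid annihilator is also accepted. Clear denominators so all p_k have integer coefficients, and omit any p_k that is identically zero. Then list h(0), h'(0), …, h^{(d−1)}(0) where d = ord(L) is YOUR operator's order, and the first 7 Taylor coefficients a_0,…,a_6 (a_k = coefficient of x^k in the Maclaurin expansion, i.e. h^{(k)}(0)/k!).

L = (3 - 64·x - 16·x^2)·Dx + (-4 + 124·x + 192·x^2 + 64·x^3)·Dx^2 + (4 + 8·x + 68·x^2 + 128·x^3 + 64·x^4)·Dx^3  (order 3).
h: a_k = 0, 0, -8, -8/3, 131/6, 25/3, -99509/720, …
ICs: h(0) = 0, h′(0) = 0, h′′(0) = -16.

f: a_k = 2, 1, -1/4, 1/8, -5/64, 7/128, -21/512, …
g: a_k = 0, -8, 0, 128/3, 0, -2048/5, 0, …
h₀=f·g: eliminate ⇒ L₀, order ≤ 1·2.
h=∫h₀ ⇒ L = L₀·Dx.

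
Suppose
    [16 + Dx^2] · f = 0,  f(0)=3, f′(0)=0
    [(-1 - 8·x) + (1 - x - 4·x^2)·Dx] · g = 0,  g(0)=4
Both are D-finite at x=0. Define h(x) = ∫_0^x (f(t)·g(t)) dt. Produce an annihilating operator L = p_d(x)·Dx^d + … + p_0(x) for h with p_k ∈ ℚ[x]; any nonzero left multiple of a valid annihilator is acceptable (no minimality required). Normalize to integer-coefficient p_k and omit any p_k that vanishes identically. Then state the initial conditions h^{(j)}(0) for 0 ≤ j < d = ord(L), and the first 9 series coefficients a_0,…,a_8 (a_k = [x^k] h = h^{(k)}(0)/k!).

L = (-8 + 16·x + 64·x^2)·Dx + (2 + 16·x)·Dx^2 + (-1 + x + 4·x^2)·Dx^3  (order 3).
h: a_k = 0, 12, 6, -12, 3, -4/5, 22/3, -604/105, 509/30, …
ICs: h(0) = 0, h′(0) = 12, h′′(0) = 12.

f: a_k = 3, 0, -24, 0, 32, 0, -256/15, 0, 512/105, …
g: a_k = 4, 4, 20, 36, 116, 260, 724, 1764, 4660, …
Product ⇒ symmetric product L₀, ord ≤ 2.
∫: right-multiply L₀ by Dx.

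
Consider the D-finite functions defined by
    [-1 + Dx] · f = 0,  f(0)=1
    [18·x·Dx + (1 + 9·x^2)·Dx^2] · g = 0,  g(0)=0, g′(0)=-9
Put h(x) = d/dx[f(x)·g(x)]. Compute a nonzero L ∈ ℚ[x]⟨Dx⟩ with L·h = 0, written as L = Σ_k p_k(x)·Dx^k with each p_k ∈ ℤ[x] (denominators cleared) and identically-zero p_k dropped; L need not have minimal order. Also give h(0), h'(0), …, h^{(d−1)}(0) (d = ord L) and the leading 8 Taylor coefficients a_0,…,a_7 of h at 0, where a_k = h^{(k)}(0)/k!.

L = (-17 - 36·x + 504·x^2 - 324·x^3 + 81·x^4) + (16 + 54·x - 522·x^2 + 486·x^3 - 162·x^4)·Dx + (1 - 18·x + 18·x^2 - 162·x^3 + 81·x^4)·Dx^2  (order 2).
h: a_k = -9, -18, 135/2, 102, -5307/8, -3393/4, 484679/80, 511397/70, …
ICs: h(0) = -9, h′(0) = -18.

f: a_k = 1, 1, 1/2, 1/6, 1/24, 1/120, 1/720, 1/5040, …
g: a_k = 0, -9, 0, 27, 0, -729/5, 0, 6561/7, …
Sym-product of L_f,L_g gives L₀ (≤ ord 2).
h=h₀': d/dx-closure on L₀ ⇒ L.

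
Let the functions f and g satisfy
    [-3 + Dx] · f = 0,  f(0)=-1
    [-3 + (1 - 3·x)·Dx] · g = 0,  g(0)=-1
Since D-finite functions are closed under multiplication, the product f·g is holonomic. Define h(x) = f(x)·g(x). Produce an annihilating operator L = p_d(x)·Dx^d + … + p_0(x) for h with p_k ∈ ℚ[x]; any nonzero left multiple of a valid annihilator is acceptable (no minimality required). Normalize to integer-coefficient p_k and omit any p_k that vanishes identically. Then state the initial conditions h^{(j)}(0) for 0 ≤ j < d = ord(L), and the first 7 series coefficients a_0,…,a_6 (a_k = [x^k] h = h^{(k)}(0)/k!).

L = (6 - 9·x) + (-1 + 3·x)·Dx  (order 1).
h: a_k = 1, 6, 45/2, 72, 1755/8, 13203/20, 158517/80, …
ICs: h(0) = 1.

f: a_k = -1, -3, -9/2, -9/2, -27/8, -81/40, -81/80, …
g: a_k = -1, -3, -9, -27, -81, -243, -729, …
L₀ := L_f ⊗_s L_g (sym. prod.), ord ≤ 1.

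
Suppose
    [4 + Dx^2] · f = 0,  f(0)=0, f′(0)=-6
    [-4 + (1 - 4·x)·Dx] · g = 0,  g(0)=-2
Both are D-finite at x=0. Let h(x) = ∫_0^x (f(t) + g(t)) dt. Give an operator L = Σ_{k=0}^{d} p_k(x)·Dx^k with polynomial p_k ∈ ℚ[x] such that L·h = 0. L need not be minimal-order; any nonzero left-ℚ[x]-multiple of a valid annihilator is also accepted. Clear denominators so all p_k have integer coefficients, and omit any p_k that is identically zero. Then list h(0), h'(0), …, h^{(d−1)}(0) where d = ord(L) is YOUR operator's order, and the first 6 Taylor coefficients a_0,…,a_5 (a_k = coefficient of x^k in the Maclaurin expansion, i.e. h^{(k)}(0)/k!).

f: a_k = 0, -6, 0, 4, 0, -4/5, …
g: a_k = -2, -8, -32, -128, -512, -2048, …
h₀=f+g: left-lcm gives L₀, ord ≤ 3.
∫: right-multiply L₀ by Dx.
L = (-400 + 128·x - 256·x^2)·Dx + (36 - 176·x + 192·x^2 - 256·x^3)·Dx^2 + (-100 + 32·x - 64·x^2)·Dx^3 + (9 - 44·x + 48·x^2 - 64·x^3)·Dx^4  (order 4).
h: a_k = 0, -2, -7, -32/3, -31, -512/5, …
ICs: h(0) = 0, h′(0) = -2, h′′(0) = -14, h′′′(0) = -64.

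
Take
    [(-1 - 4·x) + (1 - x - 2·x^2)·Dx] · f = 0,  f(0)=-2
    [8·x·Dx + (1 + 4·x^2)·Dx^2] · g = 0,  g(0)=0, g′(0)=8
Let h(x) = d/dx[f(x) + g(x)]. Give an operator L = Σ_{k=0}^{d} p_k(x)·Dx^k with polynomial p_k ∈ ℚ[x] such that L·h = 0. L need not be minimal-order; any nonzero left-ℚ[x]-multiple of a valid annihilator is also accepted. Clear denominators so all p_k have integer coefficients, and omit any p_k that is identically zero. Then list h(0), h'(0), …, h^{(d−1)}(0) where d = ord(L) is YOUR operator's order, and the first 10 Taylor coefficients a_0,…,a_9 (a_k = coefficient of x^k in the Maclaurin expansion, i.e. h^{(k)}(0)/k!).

f: a_k = -2, -2, -6, -10, -22, -42, -86, -170, -342, -682, …
g: a_k = 0, 8, 0, -32/3, 0, 128/5, 0, -512/7, 0, 2048/9, …
L₀ := lclm(L_f,L_g); ord L₀ ≤ 1+2.
Derive L from L₀ (diff closure).
L = (-24 + 96·x + 864·x^2 + 1536·x^3 + 3264·x^4 + 768·x^6) + (19 + 80·x + 100·x^2 + 544·x^3 + 1424·x^4 + 2368·x^5 + 192·x^6 + 768·x^7)·Dx + (-3 - 7·x - 32·x^2 + 28·x^3 - 24·x^4 + 240·x^5 + 256·x^6 + 64·x^7 + 128·x^8)·Dx^2  (order 2).
h: a_k = 6, -12, -62, -88, -82, -516, -1702, -2736, -4090, -13660, …
ICs: h(0) = 6, h′(0) = -12.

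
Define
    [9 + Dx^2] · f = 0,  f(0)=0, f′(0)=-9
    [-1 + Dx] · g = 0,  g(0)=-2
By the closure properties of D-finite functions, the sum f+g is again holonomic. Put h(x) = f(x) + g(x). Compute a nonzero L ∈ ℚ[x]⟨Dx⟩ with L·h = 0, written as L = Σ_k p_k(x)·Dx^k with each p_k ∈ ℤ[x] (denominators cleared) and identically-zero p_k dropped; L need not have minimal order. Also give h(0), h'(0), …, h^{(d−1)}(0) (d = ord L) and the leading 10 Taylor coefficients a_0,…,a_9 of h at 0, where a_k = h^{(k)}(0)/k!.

L = -9 + 9·Dx - Dx^2 + Dx^3  (order 3).
h: a_k = -2, -11, -1, 79/6, -1/12, -731/120, -1/360, 937/720, -1/20160, -59051/362880, …
ICs: h(0) = -2, h′(0) = -11, h′′(0) = -2.

f: a_k = 0, -9, 0, 27/2, 0, -243/40, 0, 729/560, 0, -729/4480, …
g: a_k = -2, -2, -1, -1/3, -1/12, -1/60, -1/360, -1/2520, -1/20160, -1/181440, …
Sum ⇒ L₀ = lclm(L_f,L_g) in ℚ(x)⟨Dx⟩.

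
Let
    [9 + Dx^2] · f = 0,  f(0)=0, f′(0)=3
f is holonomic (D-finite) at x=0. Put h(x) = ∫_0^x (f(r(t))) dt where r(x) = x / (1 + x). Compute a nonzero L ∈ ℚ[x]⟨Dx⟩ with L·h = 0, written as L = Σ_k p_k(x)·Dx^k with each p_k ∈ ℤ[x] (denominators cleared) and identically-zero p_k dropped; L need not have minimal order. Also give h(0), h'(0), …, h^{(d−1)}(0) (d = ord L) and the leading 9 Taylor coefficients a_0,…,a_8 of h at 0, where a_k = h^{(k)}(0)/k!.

L = 9·Dx + (2 + 6·x + 6·x^2 + 2·x^3)·Dx^2 + (1 + 4·x + 6·x^2 + 4·x^3 + x^4)·Dx^3  (order 3).
h: a_k = 0, 0, 3/2, -1, -3/8, 21/10, -293/80, 255/56, -19353/4480, …
ICs: h(0) = 0, h′(0) = 0, h′′(0) = 3.

f: a_k = 0, 3, 0, -9/2, 0, 81/40, 0, -243/560, 0, …
Substitute x→r, Dx→(1/r')Dx; clear ⇒ L₀.
Integrate: L := L₀·Dx.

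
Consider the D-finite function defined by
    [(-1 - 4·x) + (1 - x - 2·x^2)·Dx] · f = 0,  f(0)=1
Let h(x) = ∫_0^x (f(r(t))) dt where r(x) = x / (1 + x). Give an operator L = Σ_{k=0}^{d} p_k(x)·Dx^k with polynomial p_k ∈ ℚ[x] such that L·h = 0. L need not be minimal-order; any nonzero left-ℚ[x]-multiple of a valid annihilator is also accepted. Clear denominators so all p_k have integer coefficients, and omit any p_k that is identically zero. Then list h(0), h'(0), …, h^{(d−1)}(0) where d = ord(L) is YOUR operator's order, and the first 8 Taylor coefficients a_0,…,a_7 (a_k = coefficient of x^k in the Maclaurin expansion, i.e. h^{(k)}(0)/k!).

L = (1 + 5·x)·Dx + (-1 - 2·x + x^2 + 2·x^3)·Dx^2  (order 2).
h: a_k = 0, 1, 1/2, 2/3, 0, 4/5, -2/3, 12/7, …
ICs: h(0) = 0, h′(0) = 1.

f: a_k = 1, 1, 3, 5, 11, 21, 43, 85, …
Change of var in L_f (x↦r) gives L₀.
∫: right-multiply L₀ by Dx.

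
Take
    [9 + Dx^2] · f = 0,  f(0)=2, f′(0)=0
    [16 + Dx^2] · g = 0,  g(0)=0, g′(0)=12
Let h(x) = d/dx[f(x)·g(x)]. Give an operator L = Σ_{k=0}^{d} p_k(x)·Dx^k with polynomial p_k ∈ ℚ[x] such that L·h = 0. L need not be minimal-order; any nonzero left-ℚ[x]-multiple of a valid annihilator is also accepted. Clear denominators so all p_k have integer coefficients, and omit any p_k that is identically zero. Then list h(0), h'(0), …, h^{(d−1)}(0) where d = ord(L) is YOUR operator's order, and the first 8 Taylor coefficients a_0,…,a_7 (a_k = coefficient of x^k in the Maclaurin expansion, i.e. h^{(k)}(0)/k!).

f: a_k = 2, 0, -9, 0, 27/4, 0, -81/40, 0, …
g: a_k = 0, 12, 0, -32, 0, 128/5, 0, -1024/105, …
h₀=f·g: eliminate ⇒ L₀, order ≤ 2·2.
h=h₀': d/dx-closure on L₀ ⇒ L.
L = 49 + 50·Dx^2 + Dx^4  (order 4).
h: a_k = 24, 0, -516, 0, 2101, 0, -102943/30, 0, …
ICs: h(0) = 24, h′(0) = 0, h′′(0) = -1032, h′′′(0) = 0.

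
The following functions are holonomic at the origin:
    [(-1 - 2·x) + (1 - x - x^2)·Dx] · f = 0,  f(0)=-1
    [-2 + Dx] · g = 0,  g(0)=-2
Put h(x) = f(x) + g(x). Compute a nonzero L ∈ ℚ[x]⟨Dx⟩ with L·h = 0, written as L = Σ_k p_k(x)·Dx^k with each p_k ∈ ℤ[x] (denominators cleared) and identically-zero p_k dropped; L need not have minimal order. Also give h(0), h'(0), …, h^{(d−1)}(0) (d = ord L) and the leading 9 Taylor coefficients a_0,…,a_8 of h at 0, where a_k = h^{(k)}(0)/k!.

L = (-4 - 8·x - 24·x^2 - 8·x^3) + (14·x + 10·x^2 - 8·x^3 - 4·x^4)·Dx + (1 - 5·x + x^2 + 6·x^3 + 2·x^4)·Dx^2  (order 2).
h: a_k = -3, -5, -6, -17/3, -19/3, -128/15, -593/45, -6631/315, -10714/315, …
ICs: h(0) = -3, h′(0) = -5.

f: a_k = -1, -1, -2, -3, -5, -8, -13, -21, -34, …
g: a_k = -2, -4, -4, -8/3, -4/3, -8/15, -8/45, -16/315, -4/315, …
L₀ := lclm(L_f,L_g); ord L₀ ≤ 1+1.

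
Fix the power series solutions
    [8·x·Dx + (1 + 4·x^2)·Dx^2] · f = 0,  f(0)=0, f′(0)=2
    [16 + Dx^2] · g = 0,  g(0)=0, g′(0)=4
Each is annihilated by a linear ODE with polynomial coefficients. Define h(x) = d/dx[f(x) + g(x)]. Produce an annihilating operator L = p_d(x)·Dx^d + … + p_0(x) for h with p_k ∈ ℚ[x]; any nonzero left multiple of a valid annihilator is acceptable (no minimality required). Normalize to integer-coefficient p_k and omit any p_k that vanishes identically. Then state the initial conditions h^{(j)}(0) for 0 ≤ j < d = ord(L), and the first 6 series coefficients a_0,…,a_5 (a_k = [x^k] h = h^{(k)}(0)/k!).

f: a_k = 0, 2, 0, -8/3, 0, 32/5, …
g: a_k = 0, 4, 0, -32/3, 0, 128/15, …
h₀=f+g: left-lcm gives L₀, ord ≤ 4.
Derive L from L₀ (diff closure).
L = (-512·x + 5120·x^3 + 4096·x^5) + (16 + 512·x^2 + 2304·x^4 + 2048·x^6)·Dx + (-32·x + 320·x^3 + 256·x^5)·Dx^2 + (1 + 32·x^2 + 144·x^4 + 128·x^6)·Dx^3  (order 3).
h: a_k = 6, 0, -40, 0, 224/3, 0, …
ICs: h(0) = 6, h′(0) = 0, h′′(0) = -80.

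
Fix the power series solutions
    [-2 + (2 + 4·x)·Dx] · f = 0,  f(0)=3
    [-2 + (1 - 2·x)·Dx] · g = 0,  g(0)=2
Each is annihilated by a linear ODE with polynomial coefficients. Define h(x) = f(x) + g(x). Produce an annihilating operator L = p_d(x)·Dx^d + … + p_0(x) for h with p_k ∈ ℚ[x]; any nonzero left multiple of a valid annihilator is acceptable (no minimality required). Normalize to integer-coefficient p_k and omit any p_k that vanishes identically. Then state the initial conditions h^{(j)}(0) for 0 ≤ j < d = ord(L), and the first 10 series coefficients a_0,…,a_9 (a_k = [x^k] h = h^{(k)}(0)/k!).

f: a_k = 3, 3, -3/2, 3/2, -15/8, 21/8, -63/16, 99/16, -1287/128, 2145/128, …
g: a_k = 2, 4, 8, 16, 32, 64, 128, 256, 512, 1024, …
Weyl lclm of L_f,L_g ⇒ L₀ (ord ≤ 2).
L = (10 + 12·x) + (-9 - 28·x - 36·x^2)·Dx + (1 + 6·x - 4·x^2 - 24·x^3)·Dx^2  (order 2).
h: a_k = 5, 7, 13/2, 35/2, 241/8, 533/8, 1985/16, 4195/16, 64249/128, 133217/128, …
ICs: h(0) = 5, h′(0) = 7.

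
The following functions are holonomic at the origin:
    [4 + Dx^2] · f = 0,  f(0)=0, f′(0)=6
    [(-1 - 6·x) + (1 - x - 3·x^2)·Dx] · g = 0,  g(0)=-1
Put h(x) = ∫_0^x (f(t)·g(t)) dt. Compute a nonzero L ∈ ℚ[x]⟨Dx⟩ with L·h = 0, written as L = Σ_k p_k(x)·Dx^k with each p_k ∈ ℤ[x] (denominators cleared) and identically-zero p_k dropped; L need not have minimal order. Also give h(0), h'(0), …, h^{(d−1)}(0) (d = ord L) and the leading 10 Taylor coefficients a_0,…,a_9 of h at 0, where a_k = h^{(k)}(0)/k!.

L = (2 + 4·x + 12·x^2)·Dx + (2 + 12·x)·Dx^2 + (-1 + x + 3·x^2)·Dx^3  (order 3).
h: a_k = 0, 0, -3, -2, -5, -38/5, -247/15, -152/5, -26729/420, -24098/189, …
ICs: h(0) = 0, h′(0) = 0, h′′(0) = -6.

f: a_k = 0, 6, 0, -4, 0, 4/5, 0, -8/105, 0, 4/945, …
g: a_k = -1, -1, -4, -7, -19, -40, -97, -217, -508, -1159, …
Product ⇒ symmetric product L₀, ord ≤ 2.
h=∫h₀ ⇒ L = L₀·Dx.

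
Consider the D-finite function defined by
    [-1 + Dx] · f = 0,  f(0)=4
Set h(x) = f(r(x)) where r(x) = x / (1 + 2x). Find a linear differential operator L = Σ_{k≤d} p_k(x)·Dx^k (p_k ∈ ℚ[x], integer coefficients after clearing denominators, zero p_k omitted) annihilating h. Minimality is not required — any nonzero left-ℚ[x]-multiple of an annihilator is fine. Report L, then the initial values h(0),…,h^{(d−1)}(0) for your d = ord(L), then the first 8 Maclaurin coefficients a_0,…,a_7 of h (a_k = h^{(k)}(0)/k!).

f: a_k = 4, 4, 2, 2/3, 1/6, 1/30, 1/180, 1/1260, …
L₀ from L_f via x↦r, Dx↦r'^{-1}Dx.
L = -1 + (1 + 4·x + 4·x^2)·Dx  (order 1).
h: a_k = 4, 4, -6, 26/3, -71/6, 147/10, -2699/180, 9157/1260, …
ICs: h(0) = 4.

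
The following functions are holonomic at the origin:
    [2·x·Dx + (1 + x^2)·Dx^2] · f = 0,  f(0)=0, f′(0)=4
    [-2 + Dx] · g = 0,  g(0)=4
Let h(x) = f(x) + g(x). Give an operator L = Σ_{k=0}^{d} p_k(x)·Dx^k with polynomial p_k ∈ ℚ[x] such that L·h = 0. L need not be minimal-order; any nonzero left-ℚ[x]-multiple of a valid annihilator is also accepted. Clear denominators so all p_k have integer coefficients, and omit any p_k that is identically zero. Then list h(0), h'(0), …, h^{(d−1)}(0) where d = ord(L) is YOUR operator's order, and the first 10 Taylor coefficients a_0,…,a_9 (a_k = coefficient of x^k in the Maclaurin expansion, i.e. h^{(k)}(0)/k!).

f: a_k = 0, 4, 0, -4/3, 0, 4/5, 0, -4/7, 0, 4/9, …
g: a_k = 4, 8, 8, 16/3, 8/3, 16/15, 16/45, 32/315, 8/315, 16/2835, …
f+g: L₀ = lclm(L_f,L_g), ord ≤ 2+1.
L = (2 - 4·x - 6·x^2 - 4·x^3)·Dx + (-3 - x^2 - 2·x^4)·Dx^2 + (1 + x + 2·x^2 + x^3 + x^4)·Dx^3  (order 3).
h: a_k = 4, 12, 8, 4, 8/3, 28/15, 16/45, -148/315, 8/315, 1276/2835, …
ICs: h(0) = 4, h′(0) = 12, h′′(0) = 16.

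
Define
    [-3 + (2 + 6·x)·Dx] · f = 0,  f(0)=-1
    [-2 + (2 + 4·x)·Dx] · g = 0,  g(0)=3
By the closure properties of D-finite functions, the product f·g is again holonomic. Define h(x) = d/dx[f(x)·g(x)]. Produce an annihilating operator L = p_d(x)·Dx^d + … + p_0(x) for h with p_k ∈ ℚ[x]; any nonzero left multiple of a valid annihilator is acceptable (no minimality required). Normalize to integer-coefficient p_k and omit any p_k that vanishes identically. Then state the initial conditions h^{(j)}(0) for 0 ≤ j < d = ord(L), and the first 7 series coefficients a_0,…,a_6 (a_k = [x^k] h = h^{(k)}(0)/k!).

L = -1 + (-10 - 74·x - 180·x^2 - 144·x^3)·Dx  (order 1).
h: a_k = -15/2, 3/4, -45/16, 303/32, -7725/256, 47709/512, -578025/2048, …
ICs: h(0) = -15/2.

f: a_k = -1, -3/2, 9/8, -27/16, 405/128, -1701/256, 15309/1024, …
g: a_k = 3, 3, -3/2, 3/2, -15/8, 21/8, -63/16, …
h₀=f·g: eliminate ⇒ L₀, order ≤ 1·1.
h₀' ⇒ L via d/dx closure of L₀.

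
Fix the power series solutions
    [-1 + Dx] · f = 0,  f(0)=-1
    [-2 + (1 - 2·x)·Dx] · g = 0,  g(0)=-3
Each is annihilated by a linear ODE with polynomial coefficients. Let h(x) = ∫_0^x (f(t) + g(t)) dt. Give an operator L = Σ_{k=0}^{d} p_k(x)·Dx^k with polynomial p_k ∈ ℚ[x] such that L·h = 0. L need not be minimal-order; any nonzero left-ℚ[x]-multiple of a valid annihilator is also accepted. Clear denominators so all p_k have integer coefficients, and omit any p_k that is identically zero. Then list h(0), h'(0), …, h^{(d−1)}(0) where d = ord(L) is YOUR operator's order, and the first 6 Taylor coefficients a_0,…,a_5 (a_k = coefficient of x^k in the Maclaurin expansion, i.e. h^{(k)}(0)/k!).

L = (6 + 4·x)·Dx + (-7 - 4·x + 4·x^2)·Dx^2 + (1 - 4·x^2)·Dx^3  (order 3).
h: a_k = 0, -4, -7/2, -25/6, -145/24, -1153/120, …
ICs: h(0) = 0, h′(0) = -4, h′′(0) = -7.

f: a_k = -1, -1, -1/2, -1/6, -1/24, -1/120, …
g: a_k = -3, -6, -12, -24, -48, -96, …
Weyl lclm of L_f,L_g ⇒ L₀ (ord ≤ 2).
∫: right-multiply L₀ by Dx.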